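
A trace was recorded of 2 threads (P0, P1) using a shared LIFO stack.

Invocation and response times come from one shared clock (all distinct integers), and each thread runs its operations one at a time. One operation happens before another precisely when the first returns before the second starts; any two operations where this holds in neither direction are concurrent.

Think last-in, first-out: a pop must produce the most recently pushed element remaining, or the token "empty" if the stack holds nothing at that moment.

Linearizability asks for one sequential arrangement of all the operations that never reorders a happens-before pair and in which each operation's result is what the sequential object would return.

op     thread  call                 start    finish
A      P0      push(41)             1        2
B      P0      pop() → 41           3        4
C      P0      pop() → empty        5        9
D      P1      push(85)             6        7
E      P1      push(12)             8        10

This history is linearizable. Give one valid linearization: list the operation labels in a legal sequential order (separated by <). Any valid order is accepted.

A < B < C < D < E

step 1: A push(41) — stack <41>
step 2: B pop() → 41 — stack <>
step 3: C pop() → empty — stack <>
step 4: D push(85) — stack <85>
step 5: E push(12) — stack <85,12>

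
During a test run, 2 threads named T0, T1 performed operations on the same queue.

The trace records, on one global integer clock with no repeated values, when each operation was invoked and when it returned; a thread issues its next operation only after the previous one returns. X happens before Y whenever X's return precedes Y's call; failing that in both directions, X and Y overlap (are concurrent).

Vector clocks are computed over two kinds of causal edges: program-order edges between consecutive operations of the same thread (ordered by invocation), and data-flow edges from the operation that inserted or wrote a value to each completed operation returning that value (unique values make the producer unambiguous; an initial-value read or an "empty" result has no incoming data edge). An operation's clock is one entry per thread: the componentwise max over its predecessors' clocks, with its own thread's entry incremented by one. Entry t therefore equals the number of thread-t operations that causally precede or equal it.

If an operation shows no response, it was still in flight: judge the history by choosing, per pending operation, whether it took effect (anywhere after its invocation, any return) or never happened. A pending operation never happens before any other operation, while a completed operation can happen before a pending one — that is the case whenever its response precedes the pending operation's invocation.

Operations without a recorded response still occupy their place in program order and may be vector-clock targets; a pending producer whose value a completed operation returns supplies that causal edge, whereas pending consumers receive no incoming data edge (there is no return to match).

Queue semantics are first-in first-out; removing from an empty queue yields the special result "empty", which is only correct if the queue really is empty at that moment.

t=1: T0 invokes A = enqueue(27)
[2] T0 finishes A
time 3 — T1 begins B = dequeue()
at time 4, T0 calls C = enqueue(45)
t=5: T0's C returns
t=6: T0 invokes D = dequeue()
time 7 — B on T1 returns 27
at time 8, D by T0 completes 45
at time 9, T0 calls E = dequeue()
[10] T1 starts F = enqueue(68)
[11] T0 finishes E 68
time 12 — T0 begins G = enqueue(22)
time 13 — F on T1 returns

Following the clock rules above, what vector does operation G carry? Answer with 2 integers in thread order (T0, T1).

(5, 2)

A (invocation 1): nothing precedes it; T0's component alone gives (1, 0)
B, invoked 3, takes VC(A)=(1, 0) under max, adds 1 for T1 → (1, 1)
C, invoked 4, takes VC(A)=(1, 0) under max, adds 1 for T0 → (2, 0)
F, invoked 10, takes VC(B)=(1, 1) under max, adds 1 for T1 → (1, 2)
D, invoked 6, takes VC(C)=(2, 0) under max, adds 1 for T0 → (3, 0)
E, invoked 9, takes VC(D)=(3, 0), VC(F)=(1, 2) under max, adds 1 for T0 → (4, 2)
G, invoked 12, takes VC(E)=(4, 2) under max, adds 1 for T0 → (5, 2)
target: VC(G) = (5, 2)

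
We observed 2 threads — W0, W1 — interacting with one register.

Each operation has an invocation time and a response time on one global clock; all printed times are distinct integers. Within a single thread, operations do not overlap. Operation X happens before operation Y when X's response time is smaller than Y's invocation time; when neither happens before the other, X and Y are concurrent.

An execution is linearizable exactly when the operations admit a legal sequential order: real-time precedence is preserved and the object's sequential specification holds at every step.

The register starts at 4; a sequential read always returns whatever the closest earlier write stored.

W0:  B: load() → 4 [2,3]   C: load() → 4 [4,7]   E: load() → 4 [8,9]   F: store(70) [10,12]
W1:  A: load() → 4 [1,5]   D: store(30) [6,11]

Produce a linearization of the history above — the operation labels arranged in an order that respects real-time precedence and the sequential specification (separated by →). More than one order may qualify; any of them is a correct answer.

after step 1 (A load() → 4): value 4
after step 2 (B load() → 4): value 4
after step 3 (C load() → 4): value 4
after step 4 (E load() → 4): value 4
after step 5 (D store(30)): value 30
after step 6 (F store(70)): value 70

A → B → C → E → D → F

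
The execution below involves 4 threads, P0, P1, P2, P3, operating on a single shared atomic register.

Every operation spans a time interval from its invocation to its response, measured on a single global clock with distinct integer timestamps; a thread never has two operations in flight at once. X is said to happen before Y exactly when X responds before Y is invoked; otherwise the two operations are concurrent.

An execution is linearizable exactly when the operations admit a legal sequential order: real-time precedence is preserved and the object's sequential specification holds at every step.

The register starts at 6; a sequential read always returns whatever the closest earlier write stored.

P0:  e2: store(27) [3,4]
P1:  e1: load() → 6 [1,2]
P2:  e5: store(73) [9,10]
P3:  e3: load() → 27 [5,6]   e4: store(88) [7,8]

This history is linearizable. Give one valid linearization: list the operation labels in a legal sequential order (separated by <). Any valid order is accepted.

e1 < e2 < e3 < e4 < e5

1. e1 load() → 6, leaving value 6
2. e2 store(27), leaving value 27
3. e3 load() → 27, leaving value 27
4. e4 store(88), leaving value 88
5. e5 store(73), leaving value 73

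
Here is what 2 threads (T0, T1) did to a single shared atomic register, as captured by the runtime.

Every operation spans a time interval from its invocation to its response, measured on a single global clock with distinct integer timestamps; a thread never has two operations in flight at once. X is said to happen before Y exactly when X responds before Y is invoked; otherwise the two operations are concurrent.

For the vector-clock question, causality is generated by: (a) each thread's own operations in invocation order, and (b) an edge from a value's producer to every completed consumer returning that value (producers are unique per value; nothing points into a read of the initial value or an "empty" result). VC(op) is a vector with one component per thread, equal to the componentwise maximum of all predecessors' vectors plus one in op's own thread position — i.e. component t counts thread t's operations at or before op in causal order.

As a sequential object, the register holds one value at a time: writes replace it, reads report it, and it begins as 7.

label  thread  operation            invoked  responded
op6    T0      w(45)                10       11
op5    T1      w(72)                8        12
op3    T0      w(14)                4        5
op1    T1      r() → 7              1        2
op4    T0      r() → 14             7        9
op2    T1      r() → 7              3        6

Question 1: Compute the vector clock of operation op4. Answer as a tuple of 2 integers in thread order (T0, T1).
(2, 0)

root op op1, invoked 1: fresh clock plus T1's own tick → (0, 1)
root op op3, invoked 4: fresh clock plus T0's own tick → (1, 0)
merge at op2 (invoked 3): VC(op1)=(0, 1), own-thread bump on T1 → (0, 2)
merge at op4 (invoked 7): VC(op3)=(1, 0), own-thread bump on T0 → (2, 0)
merge at op5 (invoked 8): VC(op2)=(0, 2), own-thread bump on T1 → (0, 3)
merge at op6 (invoked 10): VC(op4)=(2, 0), own-thread bump on T0 → (3, 0)
target: VC(op4) = (2, 0)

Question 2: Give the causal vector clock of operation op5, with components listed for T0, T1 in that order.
(0, 3)

invoked at 1, op1 has no predecessors; its own T1 bump gives (0, 1)
invoked at 4, op3 has no predecessors; its own T0 bump gives (1, 0)
op2, invoked 3, takes VC(op1)=(0, 1) under max, adds 1 for T1 → (0, 2)
op4, invoked 7, takes VC(op3)=(1, 0) under max, adds 1 for T0 → (2, 0)
op5, invoked 8, takes VC(op2)=(0, 2) under max, adds 1 for T1 → (0, 3)
op6, invoked 10, takes VC(op4)=(2, 0) under max, adds 1 for T0 → (3, 0)
target: VC(op5) = (0, 3)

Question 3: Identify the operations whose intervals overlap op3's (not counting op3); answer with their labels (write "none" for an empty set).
op2

op3 runs from 4 to 5; window-overlapping ops are concurrent
op1 [1,2]: before
op2 [3,6]: concurrent
op4 [7,9]: after
op5 [8,12]: after
op6 [10,11]: after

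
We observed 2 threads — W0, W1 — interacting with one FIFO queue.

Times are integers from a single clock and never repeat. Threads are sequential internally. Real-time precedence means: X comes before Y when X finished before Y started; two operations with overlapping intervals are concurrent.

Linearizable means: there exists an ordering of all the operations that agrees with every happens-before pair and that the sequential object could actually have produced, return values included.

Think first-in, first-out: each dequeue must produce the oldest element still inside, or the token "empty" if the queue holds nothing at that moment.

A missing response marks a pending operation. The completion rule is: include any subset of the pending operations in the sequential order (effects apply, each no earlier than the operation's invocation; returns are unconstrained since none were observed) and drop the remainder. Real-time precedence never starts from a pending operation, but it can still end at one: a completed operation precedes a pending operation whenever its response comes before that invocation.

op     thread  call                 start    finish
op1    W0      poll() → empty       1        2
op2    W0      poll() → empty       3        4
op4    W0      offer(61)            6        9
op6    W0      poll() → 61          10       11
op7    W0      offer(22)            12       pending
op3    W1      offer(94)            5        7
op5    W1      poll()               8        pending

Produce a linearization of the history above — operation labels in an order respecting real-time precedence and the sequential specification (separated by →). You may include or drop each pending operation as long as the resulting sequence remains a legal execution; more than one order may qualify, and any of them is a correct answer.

op1 → op2 → op3 → op4 → op5 → op6

step 1: op1 poll() → empty — queue <>
step 2: op2 poll() → empty — queue <>
step 3: op3 offer(94) — queue <94>
step 4: op4 offer(61) — queue <94,61>
step 5: op5 poll() (pending, included) — queue <61>
step 6: op6 poll() → 61 — queue <>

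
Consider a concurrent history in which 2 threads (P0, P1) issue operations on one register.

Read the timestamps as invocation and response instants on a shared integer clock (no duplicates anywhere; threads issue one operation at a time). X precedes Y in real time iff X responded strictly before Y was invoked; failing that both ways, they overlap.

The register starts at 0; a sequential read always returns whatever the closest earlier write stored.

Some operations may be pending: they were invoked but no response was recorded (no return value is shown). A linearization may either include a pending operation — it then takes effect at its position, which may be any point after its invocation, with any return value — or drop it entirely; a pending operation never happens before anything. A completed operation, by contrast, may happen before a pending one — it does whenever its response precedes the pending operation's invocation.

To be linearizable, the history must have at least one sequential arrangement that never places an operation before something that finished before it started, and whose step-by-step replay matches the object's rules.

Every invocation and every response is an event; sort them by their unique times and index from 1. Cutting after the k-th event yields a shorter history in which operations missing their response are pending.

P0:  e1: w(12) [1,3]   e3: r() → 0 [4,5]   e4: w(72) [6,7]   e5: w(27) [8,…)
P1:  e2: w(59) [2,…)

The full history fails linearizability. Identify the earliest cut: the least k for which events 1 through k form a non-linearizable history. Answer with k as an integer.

5

events 1..4 are linearizable, e.g. via e1:
after step 1 (e1 w(12)): value 12
once event 5 joins (e3's response, time 5), exhaustive search finds no witness
completion choices over the 1 pending operation (e2) were checked; none helps
sample order e1, e3 (pending dropped) stalls at step 2 — e3 r() → 0 has no legal effect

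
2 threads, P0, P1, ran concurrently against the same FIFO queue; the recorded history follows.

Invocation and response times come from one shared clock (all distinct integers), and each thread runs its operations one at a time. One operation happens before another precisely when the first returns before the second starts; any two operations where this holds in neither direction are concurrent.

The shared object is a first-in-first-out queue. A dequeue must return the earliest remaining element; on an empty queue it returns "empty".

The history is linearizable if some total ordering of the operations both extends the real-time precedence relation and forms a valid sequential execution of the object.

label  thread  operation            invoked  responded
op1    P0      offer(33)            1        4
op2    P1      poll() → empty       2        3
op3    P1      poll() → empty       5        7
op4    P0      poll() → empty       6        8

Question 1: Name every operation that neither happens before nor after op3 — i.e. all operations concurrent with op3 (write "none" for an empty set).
Answer: op4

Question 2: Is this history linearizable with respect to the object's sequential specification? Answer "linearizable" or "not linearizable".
not linearizable

through event 7 a valid linearization exists; event 8 (op4 responding at time 8) ends that
4 orders of the 4 completed FIFO queue ops respect real time; none is legal
sample order op1, op2, op3, op4 stalls at step 2 — op2 poll() → empty has no legal effect
sample order op1, op2, op4, op3 stalls at step 2 — op2 poll() → empty has no legal effect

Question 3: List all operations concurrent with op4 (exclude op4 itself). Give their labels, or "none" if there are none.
Answer: op3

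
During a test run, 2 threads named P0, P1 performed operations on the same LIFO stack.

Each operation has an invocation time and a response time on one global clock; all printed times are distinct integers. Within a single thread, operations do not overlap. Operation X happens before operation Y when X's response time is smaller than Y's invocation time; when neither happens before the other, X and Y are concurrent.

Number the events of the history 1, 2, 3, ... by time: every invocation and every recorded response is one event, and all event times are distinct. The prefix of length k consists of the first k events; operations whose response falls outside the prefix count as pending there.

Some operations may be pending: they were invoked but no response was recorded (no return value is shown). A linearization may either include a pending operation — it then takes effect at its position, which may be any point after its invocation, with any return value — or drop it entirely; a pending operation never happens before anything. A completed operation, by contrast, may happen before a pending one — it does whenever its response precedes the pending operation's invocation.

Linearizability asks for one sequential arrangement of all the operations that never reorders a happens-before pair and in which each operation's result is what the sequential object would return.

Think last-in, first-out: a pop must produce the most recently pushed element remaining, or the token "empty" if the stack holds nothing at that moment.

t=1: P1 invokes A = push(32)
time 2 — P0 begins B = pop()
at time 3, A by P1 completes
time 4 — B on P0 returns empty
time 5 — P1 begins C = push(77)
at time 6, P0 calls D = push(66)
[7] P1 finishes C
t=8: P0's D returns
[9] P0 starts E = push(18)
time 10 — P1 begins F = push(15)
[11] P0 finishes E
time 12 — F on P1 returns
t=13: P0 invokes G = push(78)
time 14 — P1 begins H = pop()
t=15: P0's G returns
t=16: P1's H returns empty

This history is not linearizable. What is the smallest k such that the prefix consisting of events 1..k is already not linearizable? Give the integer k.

16

events 1..15 are linearizable, e.g. via B, A, C, D, E, F, G:
after step 1 (B pop() → empty): stack <>
after step 2 (A push(32)): stack <32>
after step 3 (C push(77)): stack <32,77>
after step 4 (D push(66)): stack <32,77,66>
after step 5 (E push(18)): stack <32,77,66,18>
after step 6 (F push(15)): stack <32,77,66,18,15>
after step 7 (G push(78)): stack <32,77,66,18,15,78>
once event 16 joins (H's response, time 16), exhaustive search finds no witness
sample order A, B, C, D, E, F, G, H stalls at step 2 — B pop() → empty has no legal effect
sample order A, B, C, D, E, F, H, G stalls at step 2 — B pop() → empty has no legal effect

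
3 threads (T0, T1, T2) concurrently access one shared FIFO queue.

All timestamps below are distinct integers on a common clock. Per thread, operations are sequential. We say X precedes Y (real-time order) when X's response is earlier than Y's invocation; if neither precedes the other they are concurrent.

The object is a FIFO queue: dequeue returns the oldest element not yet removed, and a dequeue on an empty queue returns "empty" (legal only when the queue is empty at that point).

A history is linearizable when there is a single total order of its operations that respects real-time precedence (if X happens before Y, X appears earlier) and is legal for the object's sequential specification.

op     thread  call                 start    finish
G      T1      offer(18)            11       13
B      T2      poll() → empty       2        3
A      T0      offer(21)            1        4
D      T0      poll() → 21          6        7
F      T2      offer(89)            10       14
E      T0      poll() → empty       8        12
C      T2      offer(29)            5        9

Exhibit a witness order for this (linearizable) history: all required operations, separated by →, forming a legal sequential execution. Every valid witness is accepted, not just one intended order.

1. B poll() → empty, leaving queue <>
2. A offer(21), leaving queue <21>
3. D poll() → 21, leaving queue <>
4. E poll() → empty, leaving queue <>
5. C offer(29), leaving queue <29>
6. F offer(89), leaving queue <29,89>
7. G offer(18), leaving queue <29,89,18>

B → A → D → E → C → F → G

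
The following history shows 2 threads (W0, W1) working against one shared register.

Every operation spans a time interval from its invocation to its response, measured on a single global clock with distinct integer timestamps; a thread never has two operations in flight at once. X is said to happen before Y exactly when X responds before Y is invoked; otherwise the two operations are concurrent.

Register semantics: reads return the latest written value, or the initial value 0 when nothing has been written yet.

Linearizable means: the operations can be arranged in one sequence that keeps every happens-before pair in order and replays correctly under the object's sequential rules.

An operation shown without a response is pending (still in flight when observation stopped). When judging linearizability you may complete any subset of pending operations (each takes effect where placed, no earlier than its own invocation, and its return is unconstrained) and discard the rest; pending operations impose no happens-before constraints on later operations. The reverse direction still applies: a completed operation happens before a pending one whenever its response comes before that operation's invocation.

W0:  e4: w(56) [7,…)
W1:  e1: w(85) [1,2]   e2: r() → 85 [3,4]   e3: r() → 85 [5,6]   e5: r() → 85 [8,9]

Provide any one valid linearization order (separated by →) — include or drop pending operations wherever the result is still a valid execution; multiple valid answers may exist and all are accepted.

step 1: e1 w(85) — value 85
step 2: e2 r() → 85 — value 85
step 3: e3 r() → 85 — value 85
step 4: e5 r() → 85 — value 85

e1 → e2 → e3 → e5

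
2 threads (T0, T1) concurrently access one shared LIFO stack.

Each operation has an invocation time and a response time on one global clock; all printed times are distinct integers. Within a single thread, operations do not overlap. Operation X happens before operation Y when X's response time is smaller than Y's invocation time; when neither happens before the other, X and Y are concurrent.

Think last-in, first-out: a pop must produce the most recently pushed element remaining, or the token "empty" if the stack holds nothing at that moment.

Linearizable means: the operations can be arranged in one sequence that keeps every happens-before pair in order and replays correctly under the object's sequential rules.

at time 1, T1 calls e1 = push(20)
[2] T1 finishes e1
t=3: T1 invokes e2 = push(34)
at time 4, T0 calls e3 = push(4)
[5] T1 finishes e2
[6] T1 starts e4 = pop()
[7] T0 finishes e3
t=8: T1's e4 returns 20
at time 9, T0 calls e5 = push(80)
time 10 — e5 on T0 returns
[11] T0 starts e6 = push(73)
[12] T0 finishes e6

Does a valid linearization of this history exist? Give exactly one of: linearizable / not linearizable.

not linearizable

cut after 7 events: linearizable; cut after 8 events (e4 responds, time 8): not linearizable
the 4 completed operations admit 3 real-time orders; each fails the LIFO stack replay
sample order e1, e2, e3, e4 stalls at step 4 — e4 pop() → 20 has no legal effect
sample order e1, e2, e4, e3 stalls at step 3 — e4 pop() → 20 has no legal effect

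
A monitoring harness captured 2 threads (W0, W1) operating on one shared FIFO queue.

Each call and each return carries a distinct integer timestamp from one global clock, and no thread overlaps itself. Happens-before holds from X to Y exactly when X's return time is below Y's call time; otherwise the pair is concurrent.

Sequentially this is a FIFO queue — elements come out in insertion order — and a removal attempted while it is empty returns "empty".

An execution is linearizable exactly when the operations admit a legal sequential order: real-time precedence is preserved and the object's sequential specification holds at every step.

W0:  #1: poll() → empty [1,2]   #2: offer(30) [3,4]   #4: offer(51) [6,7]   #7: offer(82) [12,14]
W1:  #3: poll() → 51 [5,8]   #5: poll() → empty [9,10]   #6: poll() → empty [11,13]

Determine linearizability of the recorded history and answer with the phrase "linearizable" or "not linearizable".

the violation lands at event 8, #3's response at time 8: events 1..7 linearize, events 1..8 do not
no legal order exists: 2 real-time-consistent candidates over 4 completed FIFO queue operations, all rejected
e.g. #1, #2, #3, #4: illegal at step 3, since #3 poll() → 51 cannot apply there
e.g. #1, #2, #4, #3: illegal at step 4, since #3 poll() → 51 cannot apply there

not linearizable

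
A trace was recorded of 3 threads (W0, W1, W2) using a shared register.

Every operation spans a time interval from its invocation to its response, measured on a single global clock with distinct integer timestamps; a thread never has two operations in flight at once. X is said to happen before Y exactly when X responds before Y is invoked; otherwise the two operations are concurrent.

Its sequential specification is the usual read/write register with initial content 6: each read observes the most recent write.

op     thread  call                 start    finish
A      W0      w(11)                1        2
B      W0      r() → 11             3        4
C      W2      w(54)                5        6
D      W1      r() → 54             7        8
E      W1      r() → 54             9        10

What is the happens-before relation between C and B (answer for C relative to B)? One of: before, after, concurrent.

C spans [5,6], B spans [3,4]
resp(B)=4 < inv(C)=5

after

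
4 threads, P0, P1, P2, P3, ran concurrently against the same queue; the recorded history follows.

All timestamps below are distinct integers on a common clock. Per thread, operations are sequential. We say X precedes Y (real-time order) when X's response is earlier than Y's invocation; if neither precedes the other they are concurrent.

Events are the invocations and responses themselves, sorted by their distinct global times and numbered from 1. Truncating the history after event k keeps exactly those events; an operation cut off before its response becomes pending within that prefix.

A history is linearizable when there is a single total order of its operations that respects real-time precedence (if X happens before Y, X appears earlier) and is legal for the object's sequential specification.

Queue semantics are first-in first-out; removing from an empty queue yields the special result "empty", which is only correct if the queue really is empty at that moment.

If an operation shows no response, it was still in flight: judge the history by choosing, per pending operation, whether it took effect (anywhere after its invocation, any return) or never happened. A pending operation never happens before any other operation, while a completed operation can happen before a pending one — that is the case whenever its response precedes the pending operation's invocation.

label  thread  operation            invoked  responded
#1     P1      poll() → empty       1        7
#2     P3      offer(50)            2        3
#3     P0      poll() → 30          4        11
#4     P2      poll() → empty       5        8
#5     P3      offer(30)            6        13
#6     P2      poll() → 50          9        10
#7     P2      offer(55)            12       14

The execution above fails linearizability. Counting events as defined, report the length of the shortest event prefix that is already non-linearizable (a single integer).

a valid linearization of events 1..9 exists, for instance #1, #2, #3, #4:
1. #1 poll() → empty, leaving queue <>
2. #2 offer(50), leaving queue <50>
3. #3 poll() (pending, included), leaving queue <>
4. #4 poll() → empty, leaving queue <>
with event 10 included (#6 responding at time 10), all real-time-consistent orders fail
completion choices over the 2 pending operations (#3, #5) were checked; none helps
take #1, #2, #4, #6 (pending dropped): step 3 already fails, because #4 poll() → empty cannot occur there
take #2, #1, #4, #6 (pending dropped): step 2 already fails, because #1 poll() → empty cannot occur there

10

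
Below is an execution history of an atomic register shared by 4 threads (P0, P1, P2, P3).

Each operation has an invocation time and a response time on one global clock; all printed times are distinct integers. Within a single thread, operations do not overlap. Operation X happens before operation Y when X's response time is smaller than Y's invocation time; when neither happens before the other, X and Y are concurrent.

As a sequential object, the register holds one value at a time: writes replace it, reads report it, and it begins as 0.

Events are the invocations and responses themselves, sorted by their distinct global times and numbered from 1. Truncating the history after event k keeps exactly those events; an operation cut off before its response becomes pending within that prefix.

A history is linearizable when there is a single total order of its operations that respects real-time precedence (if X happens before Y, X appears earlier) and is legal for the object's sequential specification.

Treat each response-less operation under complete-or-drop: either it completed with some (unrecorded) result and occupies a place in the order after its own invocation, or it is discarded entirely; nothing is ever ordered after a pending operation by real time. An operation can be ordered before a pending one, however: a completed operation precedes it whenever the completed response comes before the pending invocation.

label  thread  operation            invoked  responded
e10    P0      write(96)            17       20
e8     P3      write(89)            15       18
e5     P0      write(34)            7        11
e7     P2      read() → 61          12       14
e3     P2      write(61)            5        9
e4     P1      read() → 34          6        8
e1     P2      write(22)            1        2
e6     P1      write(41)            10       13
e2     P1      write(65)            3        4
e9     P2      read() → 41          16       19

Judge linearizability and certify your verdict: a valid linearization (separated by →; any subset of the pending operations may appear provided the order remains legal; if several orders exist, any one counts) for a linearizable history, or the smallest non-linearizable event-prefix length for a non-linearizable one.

linearizable — witness: e1 → e2 → e5 → e4 → e3 → e7 → e6 → e9 → e8 → e10

after step 1 (e1 write(22)): value 22
after step 2 (e2 write(65)): value 65
after step 3 (e5 write(34)): value 34
after step 4 (e4 read() → 34): value 34
after step 5 (e3 write(61)): value 61
after step 6 (e7 read() → 61): value 61
after step 7 (e6 write(41)): value 41
after step 8 (e9 read() → 41): value 41
after step 9 (e8 write(89)): value 89
after step 10 (e10 write(96)): value 96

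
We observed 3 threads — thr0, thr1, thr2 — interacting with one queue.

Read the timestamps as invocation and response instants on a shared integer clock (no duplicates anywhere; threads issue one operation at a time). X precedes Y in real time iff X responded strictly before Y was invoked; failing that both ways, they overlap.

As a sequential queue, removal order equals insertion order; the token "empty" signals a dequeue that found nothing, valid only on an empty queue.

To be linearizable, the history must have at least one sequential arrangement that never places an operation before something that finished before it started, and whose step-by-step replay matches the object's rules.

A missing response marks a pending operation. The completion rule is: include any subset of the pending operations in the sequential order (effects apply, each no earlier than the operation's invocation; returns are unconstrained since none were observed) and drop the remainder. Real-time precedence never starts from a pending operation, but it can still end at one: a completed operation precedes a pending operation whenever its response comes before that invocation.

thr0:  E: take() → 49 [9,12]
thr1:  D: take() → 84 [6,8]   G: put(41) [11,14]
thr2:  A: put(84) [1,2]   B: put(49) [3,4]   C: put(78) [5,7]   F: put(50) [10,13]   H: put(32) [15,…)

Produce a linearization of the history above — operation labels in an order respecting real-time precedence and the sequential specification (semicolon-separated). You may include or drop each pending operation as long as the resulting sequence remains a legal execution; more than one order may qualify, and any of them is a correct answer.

step 1: A put(84) — queue <84>
step 2: B put(49) — queue <84,49>
step 3: C put(78) — queue <84,49,78>
step 4: D take() → 84 — queue <49,78>
step 5: E take() → 49 — queue <78>
step 6: F put(50) — queue <78,50>
step 7: G put(41) — queue <78,50,41>

A; B; C; D; E; F; G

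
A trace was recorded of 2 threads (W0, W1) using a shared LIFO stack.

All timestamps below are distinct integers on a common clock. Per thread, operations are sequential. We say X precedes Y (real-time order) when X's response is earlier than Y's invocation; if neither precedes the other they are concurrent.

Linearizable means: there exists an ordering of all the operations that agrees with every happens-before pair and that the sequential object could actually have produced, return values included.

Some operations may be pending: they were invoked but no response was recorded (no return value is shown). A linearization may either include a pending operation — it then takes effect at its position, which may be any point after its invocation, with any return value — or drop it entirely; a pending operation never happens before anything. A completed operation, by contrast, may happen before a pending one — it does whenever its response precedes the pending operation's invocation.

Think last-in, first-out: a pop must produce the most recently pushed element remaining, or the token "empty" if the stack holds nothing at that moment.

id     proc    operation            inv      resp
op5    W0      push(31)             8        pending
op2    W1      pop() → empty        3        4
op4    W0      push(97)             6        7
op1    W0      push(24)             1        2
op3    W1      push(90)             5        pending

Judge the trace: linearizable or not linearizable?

events 1..3 are fine; event 4 — the response of op2 at time 4 — makes the prefix non-linearizable
exhaustive check: the 2 completed LIFO stack ops admit one real-time order; illegal
take op1, op2: step 2 already fails, because op2 pop() → empty cannot occur there

not linearizable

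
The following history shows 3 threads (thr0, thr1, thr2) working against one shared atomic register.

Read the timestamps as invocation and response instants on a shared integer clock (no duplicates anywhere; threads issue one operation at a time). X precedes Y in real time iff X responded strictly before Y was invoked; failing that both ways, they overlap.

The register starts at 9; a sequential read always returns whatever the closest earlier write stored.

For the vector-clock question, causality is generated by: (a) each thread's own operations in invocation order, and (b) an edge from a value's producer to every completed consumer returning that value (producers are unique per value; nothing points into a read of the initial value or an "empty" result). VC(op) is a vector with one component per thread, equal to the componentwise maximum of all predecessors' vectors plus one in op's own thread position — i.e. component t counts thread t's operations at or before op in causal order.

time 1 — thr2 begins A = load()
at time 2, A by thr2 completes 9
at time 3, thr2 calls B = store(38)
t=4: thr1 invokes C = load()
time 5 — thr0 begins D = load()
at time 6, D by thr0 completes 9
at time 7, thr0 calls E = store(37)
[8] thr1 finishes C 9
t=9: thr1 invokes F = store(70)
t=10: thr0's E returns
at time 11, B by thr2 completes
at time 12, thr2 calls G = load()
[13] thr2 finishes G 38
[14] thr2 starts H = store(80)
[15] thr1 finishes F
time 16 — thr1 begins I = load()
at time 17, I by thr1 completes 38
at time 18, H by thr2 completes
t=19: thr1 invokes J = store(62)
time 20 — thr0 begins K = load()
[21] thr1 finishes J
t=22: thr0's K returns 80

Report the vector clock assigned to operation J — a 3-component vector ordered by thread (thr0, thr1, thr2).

A (invocation 1): nothing precedes it; thr2's component alone gives (0, 0, 1)
C (invocation 4): nothing precedes it; thr1's component alone gives (0, 1, 0)
D (invocation 5): nothing precedes it; thr0's component alone gives (1, 0, 0)
merge at B (invoked 3): VC(A)=(0, 0, 1), own-thread bump on thr2 → (0, 0, 2)
merge at F (invoked 9): VC(C)=(0, 1, 0), own-thread bump on thr1 → (0, 2, 0)
merge at E (invoked 7): VC(D)=(1, 0, 0), own-thread bump on thr0 → (2, 0, 0)
merge at G (invoked 12): VC(B)=(0, 0, 2), own-thread bump on thr2 → (0, 0, 3)
merge at H (invoked 14): VC(G)=(0, 0, 3), own-thread bump on thr2 → (0, 0, 4)
merge at I (invoked 16): VC(B)=(0, 0, 2), VC(F)=(0, 2, 0), own-thread bump on thr1 → (0, 3, 2)
merge at J (invoked 19): VC(I)=(0, 3, 2), own-thread bump on thr1 → (0, 4, 2)
merge at K (invoked 20): VC(E)=(2, 0, 0), VC(H)=(0, 0, 4), own-thread bump on thr0 → (3, 0, 4)
target: VC(J) = (0, 4, 2)

(0, 4, 2)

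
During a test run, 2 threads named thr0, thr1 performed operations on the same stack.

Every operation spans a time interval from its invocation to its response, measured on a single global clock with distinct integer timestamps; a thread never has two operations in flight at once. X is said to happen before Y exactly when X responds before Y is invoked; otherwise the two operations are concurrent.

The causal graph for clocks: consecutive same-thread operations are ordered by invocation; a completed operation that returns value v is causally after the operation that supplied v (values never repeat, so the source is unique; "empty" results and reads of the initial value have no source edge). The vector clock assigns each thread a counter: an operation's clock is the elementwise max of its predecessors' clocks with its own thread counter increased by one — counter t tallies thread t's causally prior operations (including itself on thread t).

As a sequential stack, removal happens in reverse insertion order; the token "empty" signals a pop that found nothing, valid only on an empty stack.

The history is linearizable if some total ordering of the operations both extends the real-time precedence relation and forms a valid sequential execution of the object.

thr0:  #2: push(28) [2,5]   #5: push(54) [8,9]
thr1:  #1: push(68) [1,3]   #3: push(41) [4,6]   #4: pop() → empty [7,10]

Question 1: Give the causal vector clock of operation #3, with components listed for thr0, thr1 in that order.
invoked at 1, #1 has no predecessors; its own thr1 bump gives (0, 1)
invoked at 2, #2 has no predecessors; its own thr0 bump gives (1, 0)
#3 (invocation 4): componentwise max over VC(#1)=(0, 1), +1 at thr1, giving (0, 2)
#5 (invocation 8): componentwise max over VC(#2)=(1, 0), +1 at thr0, giving (2, 0)
#4 (invocation 7): componentwise max over VC(#3)=(0, 2), +1 at thr1, giving (0, 3)
target: VC(#3) = (0, 2)

(0, 2)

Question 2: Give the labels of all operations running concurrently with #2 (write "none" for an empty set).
#2 spans [2,5]: anything still running between times 2 and 5 counts as concurrent
#1 [1,3]: concurrent
#3 [4,6]: concurrent
#4 [7,10]: after
#5 [8,9]: after

#1, #3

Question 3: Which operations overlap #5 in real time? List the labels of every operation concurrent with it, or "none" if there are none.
concurrent with #5 ([8,9]): every op whose interval crosses 8..9
#1 [1,3]: before
#2 [2,5]: before
#3 [4,6]: before
#4 [7,10]: concurrent

#4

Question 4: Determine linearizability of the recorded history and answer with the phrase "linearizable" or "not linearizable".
through event 9 a valid linearization exists; event 10 (#4 responding at time 10) ends that
no legal order exists: 6 real-time-consistent candidates over 5 completed stack operations, all rejected
sample order #1, #2, #3, #4, #5 stalls at step 4 — #4 pop() → empty has no legal effect
sample order #1, #2, #3, #5, #4 stalls at step 5 — #4 pop() → empty has no legal effect

not linearizable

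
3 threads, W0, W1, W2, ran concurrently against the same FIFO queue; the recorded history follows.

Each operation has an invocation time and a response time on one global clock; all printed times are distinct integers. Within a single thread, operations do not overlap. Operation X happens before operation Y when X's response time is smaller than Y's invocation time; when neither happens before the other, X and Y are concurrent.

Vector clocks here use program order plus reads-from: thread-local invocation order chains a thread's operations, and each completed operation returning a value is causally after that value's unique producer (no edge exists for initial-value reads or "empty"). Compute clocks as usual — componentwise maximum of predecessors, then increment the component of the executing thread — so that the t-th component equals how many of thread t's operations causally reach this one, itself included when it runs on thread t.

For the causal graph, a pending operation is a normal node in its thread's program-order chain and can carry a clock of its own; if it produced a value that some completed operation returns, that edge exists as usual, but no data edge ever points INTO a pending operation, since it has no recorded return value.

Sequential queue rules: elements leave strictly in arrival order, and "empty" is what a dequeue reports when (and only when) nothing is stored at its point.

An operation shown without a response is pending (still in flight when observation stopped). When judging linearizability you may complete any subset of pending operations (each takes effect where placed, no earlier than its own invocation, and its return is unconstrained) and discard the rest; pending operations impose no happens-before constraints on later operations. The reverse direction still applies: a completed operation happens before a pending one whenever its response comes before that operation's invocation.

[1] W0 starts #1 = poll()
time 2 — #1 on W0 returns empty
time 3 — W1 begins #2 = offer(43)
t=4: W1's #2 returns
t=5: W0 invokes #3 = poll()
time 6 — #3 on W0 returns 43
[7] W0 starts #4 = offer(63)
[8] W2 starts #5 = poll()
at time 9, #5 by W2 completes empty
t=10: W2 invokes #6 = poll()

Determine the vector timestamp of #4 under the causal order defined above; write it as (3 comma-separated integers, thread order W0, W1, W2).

root op #5, invoked 8: fresh clock plus W2's own tick → (0, 0, 1)
root op #2, invoked 3: fresh clock plus W1's own tick → (0, 1, 0)
root op #1, invoked 1: fresh clock plus W0's own tick → (1, 0, 0)
invoked at 10, #6 merges VC(#5)=(0, 0, 1) and bumps W2's slot → (0, 0, 2)
invoked at 5, #3 merges VC(#1)=(1, 0, 0), VC(#2)=(0, 1, 0) and bumps W0's slot → (2, 1, 0)
invoked at 7, #4 merges VC(#3)=(2, 1, 0) and bumps W0's slot → (3, 1, 0)
target: VC(#4) = (3, 1, 0)

(3, 1, 0)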